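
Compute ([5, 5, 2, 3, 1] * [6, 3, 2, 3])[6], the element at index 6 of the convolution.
Use y[k] = Σ_i a[i]·b[k-i] at k=6. y[6] = 3×3 + 1×2 = 11

11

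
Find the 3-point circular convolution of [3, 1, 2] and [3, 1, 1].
Use y[k] = Σ_j u[j]·v[(k-j) mod 3]. y[0] = 3×3 + 1×1 + 2×1 = 12; y[1] = 3×1 + 1×3 + 2×1 = 8; y[2] = 3×1 + 1×1 + 2×3 = 10. Result: [12, 8, 10]

[12, 8, 10]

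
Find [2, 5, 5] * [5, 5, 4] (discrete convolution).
y[0] = 2×5 = 10; y[1] = 2×5 + 5×5 = 35; y[2] = 2×4 + 5×5 + 5×5 = 58; y[3] = 5×4 + 5×5 = 45; y[4] = 5×4 = 20

[10, 35, 58, 45, 20]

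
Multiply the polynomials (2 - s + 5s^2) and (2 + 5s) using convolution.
Ascending coefficients: a = [2, -1, 5], b = [2, 5]. c[0] = 2×2 = 4; c[1] = 2×5 + -1×2 = 8; c[2] = -1×5 + 5×2 = 5; c[3] = 5×5 = 25. Result coefficients: [4, 8, 5, 25] → 4 + 8s + 5s^2 + 25s^3

4 + 8s + 5s^2 + 25s^3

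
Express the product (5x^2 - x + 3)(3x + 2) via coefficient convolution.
Ascending coefficients: a = [3, -1, 5], b = [2, 3]. c[0] = 3×2 = 6; c[1] = 3×3 + -1×2 = 7; c[2] = -1×3 + 5×2 = 7; c[3] = 5×3 = 15. Result coefficients: [6, 7, 7, 15] → 15x^3 + 7x^2 + 7x + 6

15x^3 + 7x^2 + 7x + 6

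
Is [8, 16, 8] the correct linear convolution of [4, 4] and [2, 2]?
Recompute linear convolution of [4, 4] and [2, 2]: y[0] = 4×2 = 8; y[1] = 4×2 + 4×2 = 16; y[2] = 4×2 = 8 → [8, 16, 8]. Given [8, 16, 8] matches, so answer: Yes

Yes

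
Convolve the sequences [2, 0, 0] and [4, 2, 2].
y[0] = 2×4 = 8; y[1] = 2×2 + 0×4 = 4; y[2] = 2×2 + 0×2 + 0×4 = 4; y[3] = 0×2 + 0×2 = 0; y[4] = 0×2 = 0

[8, 4, 4, 0, 0]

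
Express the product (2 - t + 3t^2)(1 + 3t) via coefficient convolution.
Ascending coefficients: a = [2, -1, 3], b = [1, 3]. c[0] = 2×1 = 2; c[1] = 2×3 + -1×1 = 5; c[2] = -1×3 + 3×1 = 0; c[3] = 3×3 = 9. Result coefficients: [2, 5, 0, 9] → 2 + 5t + 9t^3

2 + 5t + 9t^3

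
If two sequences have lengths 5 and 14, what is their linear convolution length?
Linear/full convolution length: m + n - 1 = 5 + 14 - 1 = 18

18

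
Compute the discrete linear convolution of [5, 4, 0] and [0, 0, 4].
y[0] = 5×0 = 0; y[1] = 5×0 + 4×0 = 0; y[2] = 5×4 + 4×0 + 0×0 = 20; y[3] = 4×4 + 0×0 = 16; y[4] = 0×4 = 0

[0, 0, 20, 16, 0]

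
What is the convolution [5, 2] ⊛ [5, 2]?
y[0] = 5×5 = 25; y[1] = 5×2 + 2×5 = 20; y[2] = 2×2 = 4

[25, 20, 4]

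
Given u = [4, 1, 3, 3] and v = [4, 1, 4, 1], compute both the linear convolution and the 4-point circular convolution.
Linear: y_lin[0] = 4×4 = 16; y_lin[1] = 4×1 + 1×4 = 8; y_lin[2] = 4×4 + 1×1 + 3×4 = 29; y_lin[3] = 4×1 + 1×4 + 3×1 + 3×4 = 23; y_lin[4] = 1×1 + 3×4 + 3×1 = 16; y_lin[5] = 3×1 + 3×4 = 15; y_lin[6] = 3×1 = 3 → [16, 8, 29, 23, 16, 15, 3]. Circular (length 4): y[0] = 4×4 + 1×1 + 3×4 + 3×1 = 32; y[1] = 4×1 + 1×4 + 3×1 + 3×4 = 23; y[2] = 4×4 + 1×1 + 3×4 + 3×1 = 32; y[3] = 4×1 + 1×4 + 3×1 + 3×4 = 23 → [32, 23, 32, 23]

Linear: [16, 8, 29, 23, 16, 15, 3], Circular: [32, 23, 32, 23]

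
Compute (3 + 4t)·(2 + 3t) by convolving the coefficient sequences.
Ascending coefficients: a = [3, 4], b = [2, 3]. c[0] = 3×2 = 6; c[1] = 3×3 + 4×2 = 17; c[2] = 4×3 = 12. Result coefficients: [6, 17, 12] → 6 + 17t + 12t^2

6 + 17t + 12t^2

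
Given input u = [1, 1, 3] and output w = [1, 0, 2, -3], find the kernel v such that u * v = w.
Output length 4 = len(u) + len(v) - 1 ⇒ len(v) = 2. Solve v forward using v[k] = (w[k] - Σ_{i≥1} u[i]·v[k-i]) / u[0]: v[0] = w[0] / u[0] = 1 / 1 = 1; v[1] = (w[1] - 1×1) / u[0] = (0 - 1×1) / 1 = -1. So v = [1, -1]. Forward-check [1, 1, 3] * [1, -1]: w[0] = 1×1 = 1; w[1] = 1×-1 + 1×1 = 0; w[2] = 1×-1 + 3×1 = 2; w[3] = 3×-1 = -3 → [1, 0, 2, -3] ✓

[1, -1]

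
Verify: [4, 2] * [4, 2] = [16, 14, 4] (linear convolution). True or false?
Recompute linear convolution of [4, 2] and [4, 2]: y[0] = 4×4 = 16; y[1] = 4×2 + 2×4 = 16; y[2] = 2×2 = 4 → [16, 16, 4]. Compare to given [16, 14, 4]: they differ at index 1: given 14, correct 16, so answer: No

No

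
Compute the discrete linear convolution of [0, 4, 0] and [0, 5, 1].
y[0] = 0×0 = 0; y[1] = 0×5 + 4×0 = 0; y[2] = 0×1 + 4×5 + 0×0 = 20; y[3] = 4×1 + 0×5 = 4; y[4] = 0×1 = 0

[0, 0, 20, 4, 0]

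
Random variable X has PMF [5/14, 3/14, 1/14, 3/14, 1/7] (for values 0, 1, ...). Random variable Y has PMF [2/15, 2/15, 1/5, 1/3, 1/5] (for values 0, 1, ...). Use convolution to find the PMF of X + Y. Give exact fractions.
P(X+Y=k) = Σ_i P(X=i)·P(Y=k-i) — a convolution of [5/14, 3/14, 1/14, 3/14, 1/7] and [2/15, 2/15, 1/5, 1/3, 1/5]. P(X+Y=0) = (5/14)×(2/15) = 1/21; P(X+Y=1) = (5/14)×(2/15) + (3/14)×(2/15) = 1/21 + 1/35 = 8/105; P(X+Y=2) = (5/14)×(1/5) + (3/14)×(2/15) + (1/14)×(2/15) = 1/14 + 1/35 + 1/105 = 23/210; P(X+Y=3) = (5/14)×(1/3) + (3/14)×(1/5) + (1/14)×(2/15) + (3/14)×(2/15) = 5/42 + 3/70 + 1/105 + 1/35 = 1/5; P(X+Y=4) = (5/14)×(1/5) + (3/14)×(1/3) + (1/14)×(1/5) + (3/14)×(2/15) + (1/7)×(2/15) = 1/14 + 1/14 + 1/70 + 1/35 + 2/105 = 43/210; P(X+Y=5) = (3/14)×(1/5) + (1/14)×(1/3) + (3/14)×(1/5) + (1/7)×(2/15) = 3/70 + 1/42 + 3/70 + 2/105 = 9/70; P(X+Y=6) = (1/14)×(1/5) + (3/14)×(1/3) + (1/7)×(1/5) = 1/70 + 1/14 + 1/35 = 4/35; P(X+Y=7) = (3/14)×(1/5) + (1/7)×(1/3) = 3/70 + 1/21 = 19/210; P(X+Y=8) = (1/7)×(1/5) = 1/35. PMF: [1/21, 8/105, 23/210, 1/5, 43/210, 9/70, 4/35, 19/210, 1/35] (sums to 1 ✓)

[1/21, 8/105, 23/210, 1/5, 43/210, 9/70, 4/35, 19/210, 1/35]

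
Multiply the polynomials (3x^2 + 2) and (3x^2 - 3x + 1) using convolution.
Ascending coefficients: a = [2, 0, 3], b = [1, -3, 3]. c[0] = 2×1 = 2; c[1] = 2×-3 + 0×1 = -6; c[2] = 2×3 + 0×-3 + 3×1 = 9; c[3] = 0×3 + 3×-3 = -9; c[4] = 3×3 = 9. Result coefficients: [2, -6, 9, -9, 9] → 9x^4 - 9x^3 + 9x^2 - 6x + 2

9x^4 - 9x^3 + 9x^2 - 6x + 2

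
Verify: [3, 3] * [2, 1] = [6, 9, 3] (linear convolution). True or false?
Recompute linear convolution of [3, 3] and [2, 1]: y[0] = 3×2 = 6; y[1] = 3×1 + 3×2 = 9; y[2] = 3×1 = 3 → [6, 9, 3]. Given [6, 9, 3] matches, so answer: Yes

Yes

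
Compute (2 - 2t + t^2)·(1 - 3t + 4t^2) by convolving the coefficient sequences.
Ascending coefficients: a = [2, -2, 1], b = [1, -3, 4]. c[0] = 2×1 = 2; c[1] = 2×-3 + -2×1 = -8; c[2] = 2×4 + -2×-3 + 1×1 = 15; c[3] = -2×4 + 1×-3 = -11; c[4] = 1×4 = 4. Result coefficients: [2, -8, 15, -11, 4] → 2 - 8t + 15t^2 - 11t^3 + 4t^4

2 - 8t + 15t^2 - 11t^3 + 4t^4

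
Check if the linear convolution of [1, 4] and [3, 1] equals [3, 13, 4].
Recompute linear convolution of [1, 4] and [3, 1]: y[0] = 1×3 = 3; y[1] = 1×1 + 4×3 = 13; y[2] = 4×1 = 4 → [3, 13, 4]. Given [3, 13, 4] matches, so answer: Yes

Yes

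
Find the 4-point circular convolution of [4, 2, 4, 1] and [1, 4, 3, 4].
Use y[k] = Σ_j f[j]·g[(k-j) mod 4]. y[0] = 4×1 + 2×4 + 4×3 + 1×4 = 28; y[1] = 4×4 + 2×1 + 4×4 + 1×3 = 37; y[2] = 4×3 + 2×4 + 4×1 + 1×4 = 28; y[3] = 4×4 + 2×3 + 4×4 + 1×1 = 39. Result: [28, 37, 28, 39]

[28, 37, 28, 39]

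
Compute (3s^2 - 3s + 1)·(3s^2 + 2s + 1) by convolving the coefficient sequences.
Ascending coefficients: a = [1, -3, 3], b = [1, 2, 3]. c[0] = 1×1 = 1; c[1] = 1×2 + -3×1 = -1; c[2] = 1×3 + -3×2 + 3×1 = 0; c[3] = -3×3 + 3×2 = -3; c[4] = 3×3 = 9. Result coefficients: [1, -1, 0, -3, 9] → 9s^4 - 3s^3 - s + 1

9s^4 - 3s^3 - s + 1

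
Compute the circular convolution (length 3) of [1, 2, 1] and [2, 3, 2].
Use y[k] = Σ_j u[j]·v[(k-j) mod 3]. y[0] = 1×2 + 2×2 + 1×3 = 9; y[1] = 1×3 + 2×2 + 1×2 = 9; y[2] = 1×2 + 2×3 + 1×2 = 10. Result: [9, 9, 10]

[9, 9, 10]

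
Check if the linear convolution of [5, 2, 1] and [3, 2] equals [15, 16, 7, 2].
Recompute linear convolution of [5, 2, 1] and [3, 2]: y[0] = 5×3 = 15; y[1] = 5×2 + 2×3 = 16; y[2] = 2×2 + 1×3 = 7; y[3] = 1×2 = 2 → [15, 16, 7, 2]. Given [15, 16, 7, 2] matches, so answer: Yes

Yes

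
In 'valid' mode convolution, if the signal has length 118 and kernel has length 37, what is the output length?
'Valid' mode counts only positions where the kernel fully overlaps the signal: m - n + 1 = 118 - 37 + 1 = 82

82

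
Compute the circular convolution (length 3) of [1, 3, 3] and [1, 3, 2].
Use y[k] = Σ_j u[j]·v[(k-j) mod 3]. y[0] = 1×1 + 3×2 + 3×3 = 16; y[1] = 1×3 + 3×1 + 3×2 = 12; y[2] = 1×2 + 3×3 + 3×1 = 14. Result: [16, 12, 14]

[16, 12, 14]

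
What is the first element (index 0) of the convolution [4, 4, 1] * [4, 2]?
Use y[k] = Σ_i a[i]·b[k-i] at k=0. y[0] = 4×4 = 16

16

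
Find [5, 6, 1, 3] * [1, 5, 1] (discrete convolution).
y[0] = 5×1 = 5; y[1] = 5×5 + 6×1 = 31; y[2] = 5×1 + 6×5 + 1×1 = 36; y[3] = 6×1 + 1×5 + 3×1 = 14; y[4] = 1×1 + 3×5 = 16; y[5] = 3×1 = 3

[5, 31, 36, 14, 16, 3]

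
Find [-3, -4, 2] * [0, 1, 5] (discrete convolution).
y[0] = -3×0 = 0; y[1] = -3×1 + -4×0 = -3; y[2] = -3×5 + -4×1 + 2×0 = -19; y[3] = -4×5 + 2×1 = -18; y[4] = 2×5 = 10

[0, -3, -19, -18, 10]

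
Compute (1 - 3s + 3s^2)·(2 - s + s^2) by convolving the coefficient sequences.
Ascending coefficients: a = [1, -3, 3], b = [2, -1, 1]. c[0] = 1×2 = 2; c[1] = 1×-1 + -3×2 = -7; c[2] = 1×1 + -3×-1 + 3×2 = 10; c[3] = -3×1 + 3×-1 = -6; c[4] = 3×1 = 3. Result coefficients: [2, -7, 10, -6, 3] → 2 - 7s + 10s^2 - 6s^3 + 3s^4

2 - 7s + 10s^2 - 6s^3 + 3s^4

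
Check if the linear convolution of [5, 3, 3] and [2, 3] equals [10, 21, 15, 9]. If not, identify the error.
Recompute linear convolution of [5, 3, 3] and [2, 3]: y[0] = 5×2 = 10; y[1] = 5×3 + 3×2 = 21; y[2] = 3×3 + 3×2 = 15; y[3] = 3×3 = 9 → [10, 21, 15, 9]. Given [10, 21, 15, 9] matches, so answer: Yes

Yes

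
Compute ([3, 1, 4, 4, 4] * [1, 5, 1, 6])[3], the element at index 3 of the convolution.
Use y[k] = Σ_i a[i]·b[k-i] at k=3. y[3] = 3×6 + 1×1 + 4×5 + 4×1 = 43

43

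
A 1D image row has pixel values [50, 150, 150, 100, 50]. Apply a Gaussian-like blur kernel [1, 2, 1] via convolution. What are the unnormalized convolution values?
Convolve image row [50, 150, 150, 100, 50] with kernel [1, 2, 1]: y[0] = 50×1 = 50; y[1] = 50×2 + 150×1 = 250; y[2] = 50×1 + 150×2 + 150×1 = 500; y[3] = 150×1 + 150×2 + 100×1 = 550; y[4] = 150×1 + 100×2 + 50×1 = 400; y[5] = 100×1 + 50×2 = 200; y[6] = 50×1 = 50 → [50, 250, 500, 550, 400, 200, 50]. Normalization factor = sum(kernel) = 4.

[50, 250, 500, 550, 400, 200, 50]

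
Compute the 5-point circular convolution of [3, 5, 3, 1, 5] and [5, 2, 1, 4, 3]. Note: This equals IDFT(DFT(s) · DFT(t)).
Either evaluate y[k] = Σ_j s[j]·t[(k-j) mod 5] directly, or use IDFT(DFT(s) · DFT(t)). y[0] = 3×5 + 5×3 + 3×4 + 1×1 + 5×2 = 53; y[1] = 3×2 + 5×5 + 3×3 + 1×4 + 5×1 = 49; y[2] = 3×1 + 5×2 + 3×5 + 1×3 + 5×4 = 51; y[3] = 3×4 + 5×1 + 3×2 + 1×5 + 5×3 = 43; y[4] = 3×3 + 5×4 + 3×1 + 1×2 + 5×5 = 59. Result: [53, 49, 51, 43, 59]

[53, 49, 51, 43, 59]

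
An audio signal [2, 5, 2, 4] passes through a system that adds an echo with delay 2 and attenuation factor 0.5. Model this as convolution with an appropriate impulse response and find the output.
Direct-path + delayed-attenuated-path model → impulse response h = [1, 0, 0.5] (1 at lag 0, 0.5 at lag 2). Output y[n] = x[n] + 0.5·x[n - 2] (with x[n] = 0 outside 0..3): y[0] = 2 + 0.5×0 = 2; y[1] = 5 + 0.5×0 = 5; y[2] = 2 + 0.5×2 = 3.0; y[3] = 4 + 0.5×5 = 6.5; y[4] = 0 + 0.5×2 = 1.0; y[5] = 0 + 0.5×4 = 2.0. So y = [2, 5, 3.0, 6.5, 1.0, 2.0]

[2, 5, 3.0, 6.5, 1.0, 2.0]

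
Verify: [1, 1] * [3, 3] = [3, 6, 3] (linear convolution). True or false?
Recompute linear convolution of [1, 1] and [3, 3]: y[0] = 1×3 = 3; y[1] = 1×3 + 1×3 = 6; y[2] = 1×3 = 3 → [3, 6, 3]. Given [3, 6, 3] matches, so answer: Yes

Yes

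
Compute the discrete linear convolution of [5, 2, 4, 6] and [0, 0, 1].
y[0] = 5×0 = 0; y[1] = 5×0 + 2×0 = 0; y[2] = 5×1 + 2×0 + 4×0 = 5; y[3] = 2×1 + 4×0 + 6×0 = 2; y[4] = 4×1 + 6×0 = 4; y[5] = 6×1 = 6

[0, 0, 5, 2, 4, 6]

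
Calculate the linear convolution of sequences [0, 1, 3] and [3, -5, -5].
y[0] = 0×3 = 0; y[1] = 0×-5 + 1×3 = 3; y[2] = 0×-5 + 1×-5 + 3×3 = 4; y[3] = 1×-5 + 3×-5 = -20; y[4] = 3×-5 = -15

[0, 3, 4, -20, -15]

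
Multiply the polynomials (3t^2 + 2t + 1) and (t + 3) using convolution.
Ascending coefficients: a = [1, 2, 3], b = [3, 1]. c[0] = 1×3 = 3; c[1] = 1×1 + 2×3 = 7; c[2] = 2×1 + 3×3 = 11; c[3] = 3×1 = 3. Result coefficients: [3, 7, 11, 3] → 3t^3 + 11t^2 + 7t + 3

3t^3 + 11t^2 + 7t + 3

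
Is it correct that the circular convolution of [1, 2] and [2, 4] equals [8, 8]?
Recompute circular convolution of [1, 2] and [2, 4]: y[0] = 1×2 + 2×4 = 10; y[1] = 1×4 + 2×2 = 8 → [10, 8]. Compare to given [8, 8]: they differ at index 0: given 8, correct 10, so answer: No

No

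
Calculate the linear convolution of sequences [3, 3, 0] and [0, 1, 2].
y[0] = 3×0 = 0; y[1] = 3×1 + 3×0 = 3; y[2] = 3×2 + 3×1 + 0×0 = 9; y[3] = 3×2 + 0×1 = 6; y[4] = 0×2 = 0

[0, 3, 9, 6, 0]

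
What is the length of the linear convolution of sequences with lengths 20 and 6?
Linear/full convolution length: m + n - 1 = 20 + 6 - 1 = 25

25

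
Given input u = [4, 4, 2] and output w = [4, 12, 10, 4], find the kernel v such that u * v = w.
Output length 4 = len(u) + len(v) - 1 ⇒ len(v) = 2. Solve v forward using v[k] = (w[k] - Σ_{i≥1} u[i]·v[k-i]) / u[0]: v[0] = w[0] / u[0] = 4 / 4 = 1; v[1] = (w[1] - 4×1) / u[0] = (12 - 4×1) / 4 = 2. So v = [1, 2]. Forward-check [4, 4, 2] * [1, 2]: w[0] = 4×1 = 4; w[1] = 4×2 + 4×1 = 12; w[2] = 4×2 + 2×1 = 10; w[3] = 2×2 = 4 → [4, 12, 10, 4] ✓

[1, 2]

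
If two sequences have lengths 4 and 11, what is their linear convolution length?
Linear/full convolution length: m + n - 1 = 4 + 11 - 1 = 14

14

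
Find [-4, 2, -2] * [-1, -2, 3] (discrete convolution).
y[0] = -4×-1 = 4; y[1] = -4×-2 + 2×-1 = 6; y[2] = -4×3 + 2×-2 + -2×-1 = -14; y[3] = 2×3 + -2×-2 = 10; y[4] = -2×3 = -6

[4, 6, -14, 10, -6]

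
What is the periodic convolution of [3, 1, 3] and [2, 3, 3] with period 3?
Use y[k] = Σ_j u[j]·v[(k-j) mod 3]. y[0] = 3×2 + 1×3 + 3×3 = 18; y[1] = 3×3 + 1×2 + 3×3 = 20; y[2] = 3×3 + 1×3 + 3×2 = 18. Result: [18, 20, 18]

[18, 20, 18]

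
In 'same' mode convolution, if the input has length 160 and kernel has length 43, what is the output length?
'Same' mode returns an output with the same length as the input: 160

160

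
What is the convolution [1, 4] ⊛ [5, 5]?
y[0] = 1×5 = 5; y[1] = 1×5 + 4×5 = 25; y[2] = 4×5 = 20

[5, 25, 20]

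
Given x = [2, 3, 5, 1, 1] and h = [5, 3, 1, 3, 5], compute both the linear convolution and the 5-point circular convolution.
Linear: y_lin[0] = 2×5 = 10; y_lin[1] = 2×3 + 3×5 = 21; y_lin[2] = 2×1 + 3×3 + 5×5 = 36; y_lin[3] = 2×3 + 3×1 + 5×3 + 1×5 = 29; y_lin[4] = 2×5 + 3×3 + 5×1 + 1×3 + 1×5 = 32; y_lin[5] = 3×5 + 5×3 + 1×1 + 1×3 = 34; y_lin[6] = 5×5 + 1×3 + 1×1 = 29; y_lin[7] = 1×5 + 1×3 = 8; y_lin[8] = 1×5 = 5 → [10, 21, 36, 29, 32, 34, 29, 8, 5]. Circular (length 5): y[0] = 2×5 + 3×5 + 5×3 + 1×1 + 1×3 = 44; y[1] = 2×3 + 3×5 + 5×5 + 1×3 + 1×1 = 50; y[2] = 2×1 + 3×3 + 5×5 + 1×5 + 1×3 = 44; y[3] = 2×3 + 3×1 + 5×3 + 1×5 + 1×5 = 34; y[4] = 2×5 + 3×3 + 5×1 + 1×3 + 1×5 = 32 → [44, 50, 44, 34, 32]

Linear: [10, 21, 36, 29, 32, 34, 29, 8, 5], Circular: [44, 50, 44, 34, 32]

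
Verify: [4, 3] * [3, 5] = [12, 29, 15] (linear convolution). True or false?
Recompute linear convolution of [4, 3] and [3, 5]: y[0] = 4×3 = 12; y[1] = 4×5 + 3×3 = 29; y[2] = 3×5 = 15 → [12, 29, 15]. Given [12, 29, 15] matches, so answer: Yes

Yes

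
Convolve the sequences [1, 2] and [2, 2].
y[0] = 1×2 = 2; y[1] = 1×2 + 2×2 = 6; y[2] = 2×2 = 4

[2, 6, 4]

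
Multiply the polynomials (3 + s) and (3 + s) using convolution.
Ascending coefficients: a = [3, 1], b = [3, 1]. c[0] = 3×3 = 9; c[1] = 3×1 + 1×3 = 6; c[2] = 1×1 = 1. Result coefficients: [9, 6, 1] → 9 + 6s + s^2

9 + 6s + s^2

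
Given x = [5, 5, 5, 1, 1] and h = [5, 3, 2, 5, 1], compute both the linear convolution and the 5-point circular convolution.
Linear: y_lin[0] = 5×5 = 25; y_lin[1] = 5×3 + 5×5 = 40; y_lin[2] = 5×2 + 5×3 + 5×5 = 50; y_lin[3] = 5×5 + 5×2 + 5×3 + 1×5 = 55; y_lin[4] = 5×1 + 5×5 + 5×2 + 1×3 + 1×5 = 48; y_lin[5] = 5×1 + 5×5 + 1×2 + 1×3 = 35; y_lin[6] = 5×1 + 1×5 + 1×2 = 12; y_lin[7] = 1×1 + 1×5 = 6; y_lin[8] = 1×1 = 1 → [25, 40, 50, 55, 48, 35, 12, 6, 1]. Circular (length 5): y[0] = 5×5 + 5×1 + 5×5 + 1×2 + 1×3 = 60; y[1] = 5×3 + 5×5 + 5×1 + 1×5 + 1×2 = 52; y[2] = 5×2 + 5×3 + 5×5 + 1×1 + 1×5 = 56; y[3] = 5×5 + 5×2 + 5×3 + 1×5 + 1×1 = 56; y[4] = 5×1 + 5×5 + 5×2 + 1×3 + 1×5 = 48 → [60, 52, 56, 56, 48]

Linear: [25, 40, 50, 55, 48, 35, 12, 6, 1], Circular: [60, 52, 56, 56, 48]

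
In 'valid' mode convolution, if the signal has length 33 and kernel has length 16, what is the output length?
'Valid' mode counts only positions where the kernel fully overlaps the signal: m - n + 1 = 33 - 16 + 1 = 18

18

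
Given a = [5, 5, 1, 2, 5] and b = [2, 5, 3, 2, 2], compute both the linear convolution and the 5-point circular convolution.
Linear: y_lin[0] = 5×2 = 10; y_lin[1] = 5×5 + 5×2 = 35; y_lin[2] = 5×3 + 5×5 + 1×2 = 42; y_lin[3] = 5×2 + 5×3 + 1×5 + 2×2 = 34; y_lin[4] = 5×2 + 5×2 + 1×3 + 2×5 + 5×2 = 43; y_lin[5] = 5×2 + 1×2 + 2×3 + 5×5 = 43; y_lin[6] = 1×2 + 2×2 + 5×3 = 21; y_lin[7] = 2×2 + 5×2 = 14; y_lin[8] = 5×2 = 10 → [10, 35, 42, 34, 43, 43, 21, 14, 10]. Circular (length 5): y[0] = 5×2 + 5×2 + 1×2 + 2×3 + 5×5 = 53; y[1] = 5×5 + 5×2 + 1×2 + 2×2 + 5×3 = 56; y[2] = 5×3 + 5×5 + 1×2 + 2×2 + 5×2 = 56; y[3] = 5×2 + 5×3 + 1×5 + 2×2 + 5×2 = 44; y[4] = 5×2 + 5×2 + 1×3 + 2×5 + 5×2 = 43 → [53, 56, 56, 44, 43]

Linear: [10, 35, 42, 34, 43, 43, 21, 14, 10], Circular: [53, 56, 56, 44, 43]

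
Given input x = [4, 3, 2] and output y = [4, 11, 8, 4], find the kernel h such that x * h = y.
Output length 4 = len(x) + len(h) - 1 ⇒ len(h) = 2. Solve h forward using h[k] = (y[k] - Σ_{i≥1} x[i]·h[k-i]) / x[0]: h[0] = y[0] / x[0] = 4 / 4 = 1; h[1] = (y[1] - 3×1) / x[0] = (11 - 3×1) / 4 = 2. So h = [1, 2]. Forward-check [4, 3, 2] * [1, 2]: y[0] = 4×1 = 4; y[1] = 4×2 + 3×1 = 11; y[2] = 3×2 + 2×1 = 8; y[3] = 2×2 = 4 → [4, 11, 8, 4] ✓

[1, 2]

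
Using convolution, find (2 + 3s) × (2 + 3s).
Ascending coefficients: a = [2, 3], b = [2, 3]. c[0] = 2×2 = 4; c[1] = 2×3 + 3×2 = 12; c[2] = 3×3 = 9. Result coefficients: [4, 12, 9] → 4 + 12s + 9s^2

4 + 12s + 9s^2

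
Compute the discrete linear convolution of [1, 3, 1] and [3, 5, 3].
y[0] = 1×3 = 3; y[1] = 1×5 + 3×3 = 14; y[2] = 1×3 + 3×5 + 1×3 = 21; y[3] = 3×3 + 1×5 = 14; y[4] = 1×3 = 3

[3, 14, 21, 14, 3]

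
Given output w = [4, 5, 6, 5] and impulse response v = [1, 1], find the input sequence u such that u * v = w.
Deconvolve w=[4, 5, 6, 5] by v=[1, 1]. Since v[0]=1, solve forward: u[0] = w[0] / 1 = 4; u[1] = (w[1] - 4×1) / 1 = 1; u[2] = (w[2] - 1×1) / 1 = 5. So u = [4, 1, 5]. Check by forward convolution: w[0] = 4×1 = 4; w[1] = 4×1 + 1×1 = 5; w[2] = 1×1 + 5×1 = 6; w[3] = 5×1 = 5

[4, 1, 5]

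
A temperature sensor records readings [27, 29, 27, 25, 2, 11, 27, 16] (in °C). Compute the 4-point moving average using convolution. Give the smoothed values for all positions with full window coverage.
4-point moving average kernel = [1, 1, 1, 1]. Apply in 'valid' mode (full window coverage): avg[0] = (27 + 29 + 27 + 25) / 4 = 27.0; avg[1] = (29 + 27 + 25 + 2) / 4 = 20.75; avg[2] = (27 + 25 + 2 + 11) / 4 = 16.25; avg[3] = (25 + 2 + 11 + 27) / 4 = 16.25; avg[4] = (2 + 11 + 27 + 16) / 4 = 14.0. Smoothed values: [27.0, 20.75, 16.25, 16.25, 14.0]

[27.0, 20.75, 16.25, 16.25, 14.0]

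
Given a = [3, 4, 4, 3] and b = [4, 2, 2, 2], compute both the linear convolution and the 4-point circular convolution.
Linear: y_lin[0] = 3×4 = 12; y_lin[1] = 3×2 + 4×4 = 22; y_lin[2] = 3×2 + 4×2 + 4×4 = 30; y_lin[3] = 3×2 + 4×2 + 4×2 + 3×4 = 34; y_lin[4] = 4×2 + 4×2 + 3×2 = 22; y_lin[5] = 4×2 + 3×2 = 14; y_lin[6] = 3×2 = 6 → [12, 22, 30, 34, 22, 14, 6]. Circular (length 4): y[0] = 3×4 + 4×2 + 4×2 + 3×2 = 34; y[1] = 3×2 + 4×4 + 4×2 + 3×2 = 36; y[2] = 3×2 + 4×2 + 4×4 + 3×2 = 36; y[3] = 3×2 + 4×2 + 4×2 + 3×4 = 34 → [34, 36, 36, 34]

Linear: [12, 22, 30, 34, 22, 14, 6], Circular: [34, 36, 36, 34]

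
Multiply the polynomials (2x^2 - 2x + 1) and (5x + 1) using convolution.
Ascending coefficients: a = [1, -2, 2], b = [1, 5]. c[0] = 1×1 = 1; c[1] = 1×5 + -2×1 = 3; c[2] = -2×5 + 2×1 = -8; c[3] = 2×5 = 10. Result coefficients: [1, 3, -8, 10] → 10x^3 - 8x^2 + 3x + 1

10x^3 - 8x^2 + 3x + 1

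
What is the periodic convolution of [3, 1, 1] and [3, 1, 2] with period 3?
Use y[k] = Σ_j s[j]·t[(k-j) mod 3]. y[0] = 3×3 + 1×2 + 1×1 = 12; y[1] = 3×1 + 1×3 + 1×2 = 8; y[2] = 3×2 + 1×1 + 1×3 = 10. Result: [12, 8, 10]

[12, 8, 10]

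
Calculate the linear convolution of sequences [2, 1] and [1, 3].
y[0] = 2×1 = 2; y[1] = 2×3 + 1×1 = 7; y[2] = 1×3 = 3

[2, 7, 3]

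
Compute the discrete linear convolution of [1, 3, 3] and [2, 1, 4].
y[0] = 1×2 = 2; y[1] = 1×1 + 3×2 = 7; y[2] = 1×4 + 3×1 + 3×2 = 13; y[3] = 3×4 + 3×1 = 15; y[4] = 3×4 = 12

[2, 7, 13, 15, 12]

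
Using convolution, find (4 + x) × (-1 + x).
Ascending coefficients: a = [4, 1], b = [-1, 1]. c[0] = 4×-1 = -4; c[1] = 4×1 + 1×-1 = 3; c[2] = 1×1 = 1. Result coefficients: [-4, 3, 1] → -4 + 3x + x^2

-4 + 3x + x^2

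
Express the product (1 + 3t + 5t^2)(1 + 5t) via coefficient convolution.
Ascending coefficients: a = [1, 3, 5], b = [1, 5]. c[0] = 1×1 = 1; c[1] = 1×5 + 3×1 = 8; c[2] = 3×5 + 5×1 = 20; c[3] = 5×5 = 25. Result coefficients: [1, 8, 20, 25] → 1 + 8t + 20t^2 + 25t^3

1 + 8t + 20t^2 + 25t^3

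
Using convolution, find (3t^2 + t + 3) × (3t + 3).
Ascending coefficients: a = [3, 1, 3], b = [3, 3]. c[0] = 3×3 = 9; c[1] = 3×3 + 1×3 = 12; c[2] = 1×3 + 3×3 = 12; c[3] = 3×3 = 9. Result coefficients: [9, 12, 12, 9] → 9t^3 + 12t^2 + 12t + 9

9t^3 + 12t^2 + 12t + 9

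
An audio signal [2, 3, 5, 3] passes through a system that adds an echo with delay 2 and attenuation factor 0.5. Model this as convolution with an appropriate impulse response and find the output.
Direct-path + delayed-attenuated-path model → impulse response h = [1, 0, 0.5] (1 at lag 0, 0.5 at lag 2). Output y[n] = x[n] + 0.5·x[n - 2] (with x[n] = 0 outside 0..3): y[0] = 2 + 0.5×0 = 2; y[1] = 3 + 0.5×0 = 3; y[2] = 5 + 0.5×2 = 6.0; y[3] = 3 + 0.5×3 = 4.5; y[4] = 0 + 0.5×5 = 2.5; y[5] = 0 + 0.5×3 = 1.5. So y = [2, 3, 6.0, 4.5, 2.5, 1.5]

[2, 3, 6.0, 4.5, 2.5, 1.5]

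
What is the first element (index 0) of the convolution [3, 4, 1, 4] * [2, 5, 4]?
Use y[k] = Σ_i a[i]·b[k-i] at k=0. y[0] = 3×2 = 6

6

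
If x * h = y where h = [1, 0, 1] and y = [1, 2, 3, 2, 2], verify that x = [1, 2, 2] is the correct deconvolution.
Forward-compute [1, 2, 2] * [1, 0, 1]: y[0] = 1×1 = 1; y[1] = 1×0 + 2×1 = 2; y[2] = 1×1 + 2×0 + 2×1 = 3; y[3] = 2×1 + 2×0 = 2; y[4] = 2×1 = 2 → [1, 2, 3, 2, 2]. Matches given y = [1, 2, 3, 2, 2], so verified.

Verified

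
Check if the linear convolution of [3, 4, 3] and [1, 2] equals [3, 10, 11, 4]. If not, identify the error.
Recompute linear convolution of [3, 4, 3] and [1, 2]: y[0] = 3×1 = 3; y[1] = 3×2 + 4×1 = 10; y[2] = 4×2 + 3×1 = 11; y[3] = 3×2 = 6 → [3, 10, 11, 6]. Compare to given [3, 10, 11, 4]: they differ at index 3: given 4, correct 6, so answer: No

No. Error at index 3: given 4, correct 6.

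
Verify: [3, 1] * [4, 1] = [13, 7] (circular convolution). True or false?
Recompute circular convolution of [3, 1] and [4, 1]: y[0] = 3×4 + 1×1 = 13; y[1] = 3×1 + 1×4 = 7 → [13, 7]. Given [13, 7] matches, so answer: Yes

Yes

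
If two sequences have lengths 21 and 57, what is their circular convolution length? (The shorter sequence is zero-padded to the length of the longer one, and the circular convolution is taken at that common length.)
Circular convolution (zero-padding the shorter input) has length max(m, n) = max(21, 57) = 57

57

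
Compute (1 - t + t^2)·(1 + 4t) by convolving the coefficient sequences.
Ascending coefficients: a = [1, -1, 1], b = [1, 4]. c[0] = 1×1 = 1; c[1] = 1×4 + -1×1 = 3; c[2] = -1×4 + 1×1 = -3; c[3] = 1×4 = 4. Result coefficients: [1, 3, -3, 4] → 1 + 3t - 3t^2 + 4t^3

1 + 3t - 3t^2 + 4t^3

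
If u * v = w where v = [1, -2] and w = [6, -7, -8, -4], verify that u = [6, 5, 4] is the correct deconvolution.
Forward-compute [6, 5, 4] * [1, -2]: w[0] = 6×1 = 6; w[1] = 6×-2 + 5×1 = -7; w[2] = 5×-2 + 4×1 = -6; w[3] = 4×-2 = -8 → [6, -7, -6, -8]. Does not match given w = [6, -7, -8, -4].

Not verified. [6, 5, 4] * [1, -2] = [6, -7, -6, -8], which differs from [6, -7, -8, -4] at index 2.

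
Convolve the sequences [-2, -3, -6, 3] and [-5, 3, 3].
y[0] = -2×-5 = 10; y[1] = -2×3 + -3×-5 = 9; y[2] = -2×3 + -3×3 + -6×-5 = 15; y[3] = -3×3 + -6×3 + 3×-5 = -42; y[4] = -6×3 + 3×3 = -9; y[5] = 3×3 = 9

[10, 9, 15, -42, -9, 9]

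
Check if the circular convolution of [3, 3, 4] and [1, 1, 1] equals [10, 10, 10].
Recompute circular convolution of [3, 3, 4] and [1, 1, 1]: y[0] = 3×1 + 3×1 + 4×1 = 10; y[1] = 3×1 + 3×1 + 4×1 = 10; y[2] = 3×1 + 3×1 + 4×1 = 10 → [10, 10, 10]. Given [10, 10, 10] matches, so answer: Yes

Yes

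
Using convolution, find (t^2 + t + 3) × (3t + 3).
Ascending coefficients: a = [3, 1, 1], b = [3, 3]. c[0] = 3×3 = 9; c[1] = 3×3 + 1×3 = 12; c[2] = 1×3 + 1×3 = 6; c[3] = 1×3 = 3. Result coefficients: [9, 12, 6, 3] → 3t^3 + 6t^2 + 12t + 9

3t^3 + 6t^2 + 12t + 9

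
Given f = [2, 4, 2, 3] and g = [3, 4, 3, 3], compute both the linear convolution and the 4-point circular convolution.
Linear: y_lin[0] = 2×3 = 6; y_lin[1] = 2×4 + 4×3 = 20; y_lin[2] = 2×3 + 4×4 + 2×3 = 28; y_lin[3] = 2×3 + 4×3 + 2×4 + 3×3 = 35; y_lin[4] = 4×3 + 2×3 + 3×4 = 30; y_lin[5] = 2×3 + 3×3 = 15; y_lin[6] = 3×3 = 9 → [6, 20, 28, 35, 30, 15, 9]. Circular (length 4): y[0] = 2×3 + 4×3 + 2×3 + 3×4 = 36; y[1] = 2×4 + 4×3 + 2×3 + 3×3 = 35; y[2] = 2×3 + 4×4 + 2×3 + 3×3 = 37; y[3] = 2×3 + 4×3 + 2×4 + 3×3 = 35 → [36, 35, 37, 35]

Linear: [6, 20, 28, 35, 30, 15, 9], Circular: [36, 35, 37, 35]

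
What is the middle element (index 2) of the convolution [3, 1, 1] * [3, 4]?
Use y[k] = Σ_i a[i]·b[k-i] at k=2. y[2] = 1×4 + 1×3 = 7

7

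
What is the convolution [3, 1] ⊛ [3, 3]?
y[0] = 3×3 = 9; y[1] = 3×3 + 1×3 = 12; y[2] = 1×3 = 3

[9, 12, 3]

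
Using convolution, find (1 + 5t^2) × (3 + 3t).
Ascending coefficients: a = [1, 0, 5], b = [3, 3]. c[0] = 1×3 = 3; c[1] = 1×3 + 0×3 = 3; c[2] = 0×3 + 5×3 = 15; c[3] = 5×3 = 15. Result coefficients: [3, 3, 15, 15] → 3 + 3t + 15t^2 + 15t^3

3 + 3t + 15t^2 + 15t^3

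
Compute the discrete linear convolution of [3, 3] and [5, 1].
y[0] = 3×5 = 15; y[1] = 3×1 + 3×5 = 18; y[2] = 3×1 = 3

[15, 18, 3]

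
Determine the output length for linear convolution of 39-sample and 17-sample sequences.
Linear/full convolution length: m + n - 1 = 39 + 17 - 1 = 55

55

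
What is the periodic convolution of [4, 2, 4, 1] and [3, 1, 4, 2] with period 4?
Use y[k] = Σ_j x[j]·h[(k-j) mod 4]. y[0] = 4×3 + 2×2 + 4×4 + 1×1 = 33; y[1] = 4×1 + 2×3 + 4×2 + 1×4 = 22; y[2] = 4×4 + 2×1 + 4×3 + 1×2 = 32; y[3] = 4×2 + 2×4 + 4×1 + 1×3 = 23. Result: [33, 22, 32, 23]

[33, 22, 32, 23]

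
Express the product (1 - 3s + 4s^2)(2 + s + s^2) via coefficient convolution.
Ascending coefficients: a = [1, -3, 4], b = [2, 1, 1]. c[0] = 1×2 = 2; c[1] = 1×1 + -3×2 = -5; c[2] = 1×1 + -3×1 + 4×2 = 6; c[3] = -3×1 + 4×1 = 1; c[4] = 4×1 = 4. Result coefficients: [2, -5, 6, 1, 4] → 2 - 5s + 6s^2 + s^3 + 4s^4

2 - 5s + 6s^2 + s^3 + 4s^4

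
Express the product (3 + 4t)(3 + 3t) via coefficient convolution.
Ascending coefficients: a = [3, 4], b = [3, 3]. c[0] = 3×3 = 9; c[1] = 3×3 + 4×3 = 21; c[2] = 4×3 = 12. Result coefficients: [9, 21, 12] → 9 + 21t + 12t^2

9 + 21t + 12t^2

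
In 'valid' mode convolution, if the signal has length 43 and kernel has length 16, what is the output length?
'Valid' mode counts only positions where the kernel fully overlaps the signal: m - n + 1 = 43 - 16 + 1 = 28

28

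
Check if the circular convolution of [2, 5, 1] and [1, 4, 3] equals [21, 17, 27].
Recompute circular convolution of [2, 5, 1] and [1, 4, 3]: y[0] = 2×1 + 5×3 + 1×4 = 21; y[1] = 2×4 + 5×1 + 1×3 = 16; y[2] = 2×3 + 5×4 + 1×1 = 27 → [21, 16, 27]. Compare to given [21, 17, 27]: they differ at index 1: given 17, correct 16, so answer: No

No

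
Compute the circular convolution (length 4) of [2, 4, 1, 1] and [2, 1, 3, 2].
Use y[k] = Σ_j a[j]·b[(k-j) mod 4]. y[0] = 2×2 + 4×2 + 1×3 + 1×1 = 16; y[1] = 2×1 + 4×2 + 1×2 + 1×3 = 15; y[2] = 2×3 + 4×1 + 1×2 + 1×2 = 14; y[3] = 2×2 + 4×3 + 1×1 + 1×2 = 19. Result: [16, 15, 14, 19]

[16, 15, 14, 19]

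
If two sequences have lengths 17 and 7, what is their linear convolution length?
Linear/full convolution length: m + n - 1 = 17 + 7 - 1 = 23

23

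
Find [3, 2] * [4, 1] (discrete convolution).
y[0] = 3×4 = 12; y[1] = 3×1 + 2×4 = 11; y[2] = 2×1 = 2

[12, 11, 2]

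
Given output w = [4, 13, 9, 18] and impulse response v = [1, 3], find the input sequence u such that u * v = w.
Deconvolve w=[4, 13, 9, 18] by v=[1, 3]. Since v[0]=1, solve forward: u[0] = w[0] / 1 = 4; u[1] = (w[1] - 4×3) / 1 = 1; u[2] = (w[2] - 1×3) / 1 = 6. So u = [4, 1, 6]. Check by forward convolution: w[0] = 4×1 = 4; w[1] = 4×3 + 1×1 = 13; w[2] = 1×3 + 6×1 = 9; w[3] = 6×3 = 18

[4, 1, 6]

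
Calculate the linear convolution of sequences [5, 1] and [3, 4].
y[0] = 5×3 = 15; y[1] = 5×4 + 1×3 = 23; y[2] = 1×4 = 4

[15, 23, 4]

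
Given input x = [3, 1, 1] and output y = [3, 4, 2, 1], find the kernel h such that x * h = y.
Output length 4 = len(x) + len(h) - 1 ⇒ len(h) = 2. Solve h forward using h[k] = (y[k] - Σ_{i≥1} x[i]·h[k-i]) / x[0]: h[0] = y[0] / x[0] = 3 / 3 = 1; h[1] = (y[1] - 1×1) / x[0] = (4 - 1×1) / 3 = 1. So h = [1, 1]. Forward-check [3, 1, 1] * [1, 1]: y[0] = 3×1 = 3; y[1] = 3×1 + 1×1 = 4; y[2] = 1×1 + 1×1 = 2; y[3] = 1×1 = 1 → [3, 4, 2, 1] ✓

[1, 1]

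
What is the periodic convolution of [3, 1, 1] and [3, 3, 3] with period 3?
Use y[k] = Σ_j x[j]·h[(k-j) mod 3]. y[0] = 3×3 + 1×3 + 1×3 = 15; y[1] = 3×3 + 1×3 + 1×3 = 15; y[2] = 3×3 + 1×3 + 1×3 = 15. Result: [15, 15, 15]

[15, 15, 15]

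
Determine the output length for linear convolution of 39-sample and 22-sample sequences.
Linear/full convolution length: m + n - 1 = 39 + 22 - 1 = 60

60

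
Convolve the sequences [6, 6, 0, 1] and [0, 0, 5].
y[0] = 6×0 = 0; y[1] = 6×0 + 6×0 = 0; y[2] = 6×5 + 6×0 + 0×0 = 30; y[3] = 6×5 + 0×0 + 1×0 = 30; y[4] = 0×5 + 1×0 = 0; y[5] = 1×5 = 5

[0, 0, 30, 30, 0, 5]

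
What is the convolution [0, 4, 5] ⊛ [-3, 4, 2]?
y[0] = 0×-3 = 0; y[1] = 0×4 + 4×-3 = -12; y[2] = 0×2 + 4×4 + 5×-3 = 1; y[3] = 4×2 + 5×4 = 28; y[4] = 5×2 = 10

[0, -12, 1, 28, 10]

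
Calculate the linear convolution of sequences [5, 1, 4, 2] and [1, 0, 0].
y[0] = 5×1 = 5; y[1] = 5×0 + 1×1 = 1; y[2] = 5×0 + 1×0 + 4×1 = 4; y[3] = 1×0 + 4×0 + 2×1 = 2; y[4] = 4×0 + 2×0 = 0; y[5] = 2×0 = 0

[5, 1, 4, 2, 0, 0]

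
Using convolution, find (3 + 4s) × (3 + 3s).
Ascending coefficients: a = [3, 4], b = [3, 3]. c[0] = 3×3 = 9; c[1] = 3×3 + 4×3 = 21; c[2] = 4×3 = 12. Result coefficients: [9, 21, 12] → 9 + 21s + 12s^2

9 + 21s + 12s^2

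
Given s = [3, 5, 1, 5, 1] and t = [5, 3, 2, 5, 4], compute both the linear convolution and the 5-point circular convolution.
Linear: y_lin[0] = 3×5 = 15; y_lin[1] = 3×3 + 5×5 = 34; y_lin[2] = 3×2 + 5×3 + 1×5 = 26; y_lin[3] = 3×5 + 5×2 + 1×3 + 5×5 = 53; y_lin[4] = 3×4 + 5×5 + 1×2 + 5×3 + 1×5 = 59; y_lin[5] = 5×4 + 1×5 + 5×2 + 1×3 = 38; y_lin[6] = 1×4 + 5×5 + 1×2 = 31; y_lin[7] = 5×4 + 1×5 = 25; y_lin[8] = 1×4 = 4 → [15, 34, 26, 53, 59, 38, 31, 25, 4]. Circular (length 5): y[0] = 3×5 + 5×4 + 1×5 + 5×2 + 1×3 = 53; y[1] = 3×3 + 5×5 + 1×4 + 5×5 + 1×2 = 65; y[2] = 3×2 + 5×3 + 1×5 + 5×4 + 1×5 = 51; y[3] = 3×5 + 5×2 + 1×3 + 5×5 + 1×4 = 57; y[4] = 3×4 + 5×5 + 1×2 + 5×3 + 1×5 = 59 → [53, 65, 51, 57, 59]

Linear: [15, 34, 26, 53, 59, 38, 31, 25, 4], Circular: [53, 65, 51, 57, 59]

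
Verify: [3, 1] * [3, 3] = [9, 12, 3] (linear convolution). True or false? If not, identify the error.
Recompute linear convolution of [3, 1] and [3, 3]: y[0] = 3×3 = 9; y[1] = 3×3 + 1×3 = 12; y[2] = 1×3 = 3 → [9, 12, 3]. Given [9, 12, 3] matches, so answer: Yes

Yes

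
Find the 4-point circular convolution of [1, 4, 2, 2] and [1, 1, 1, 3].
Use y[k] = Σ_j a[j]·b[(k-j) mod 4]. y[0] = 1×1 + 4×3 + 2×1 + 2×1 = 17; y[1] = 1×1 + 4×1 + 2×3 + 2×1 = 13; y[2] = 1×1 + 4×1 + 2×1 + 2×3 = 13; y[3] = 1×3 + 4×1 + 2×1 + 2×1 = 11. Result: [17, 13, 13, 11]

[17, 13, 13, 11]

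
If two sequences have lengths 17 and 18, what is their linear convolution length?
Linear/full convolution length: m + n - 1 = 17 + 18 - 1 = 34

34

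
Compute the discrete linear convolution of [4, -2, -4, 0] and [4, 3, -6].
y[0] = 4×4 = 16; y[1] = 4×3 + -2×4 = 4; y[2] = 4×-6 + -2×3 + -4×4 = -46; y[3] = -2×-6 + -4×3 + 0×4 = 0; y[4] = -4×-6 + 0×3 = 24; y[5] = 0×-6 = 0

[16, 4, -46, 0, 24, 0]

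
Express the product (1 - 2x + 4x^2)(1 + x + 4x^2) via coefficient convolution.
Ascending coefficients: a = [1, -2, 4], b = [1, 1, 4]. c[0] = 1×1 = 1; c[1] = 1×1 + -2×1 = -1; c[2] = 1×4 + -2×1 + 4×1 = 6; c[3] = -2×4 + 4×1 = -4; c[4] = 4×4 = 16. Result coefficients: [1, -1, 6, -4, 16] → 1 - x + 6x^2 - 4x^3 + 16x^4

1 - x + 6x^2 - 4x^3 + 16x^4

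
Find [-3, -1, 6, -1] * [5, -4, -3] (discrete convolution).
y[0] = -3×5 = -15; y[1] = -3×-4 + -1×5 = 7; y[2] = -3×-3 + -1×-4 + 6×5 = 43; y[3] = -1×-3 + 6×-4 + -1×5 = -26; y[4] = 6×-3 + -1×-4 = -14; y[5] = -1×-3 = 3

[-15, 7, 43, -26, -14, 3]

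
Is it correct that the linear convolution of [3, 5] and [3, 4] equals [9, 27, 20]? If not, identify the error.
Recompute linear convolution of [3, 5] and [3, 4]: y[0] = 3×3 = 9; y[1] = 3×4 + 5×3 = 27; y[2] = 5×4 = 20 → [9, 27, 20]. Given [9, 27, 20] matches, so answer: Yes

Yes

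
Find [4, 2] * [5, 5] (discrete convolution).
y[0] = 4×5 = 20; y[1] = 4×5 + 2×5 = 30; y[2] = 2×5 = 10

[20, 30, 10]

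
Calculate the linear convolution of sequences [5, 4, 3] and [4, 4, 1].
y[0] = 5×4 = 20; y[1] = 5×4 + 4×4 = 36; y[2] = 5×1 + 4×4 + 3×4 = 33; y[3] = 4×1 + 3×4 = 16; y[4] = 3×1 = 3

[20, 36, 33, 16, 3]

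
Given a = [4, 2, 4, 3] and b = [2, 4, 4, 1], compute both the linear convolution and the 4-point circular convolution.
Linear: y_lin[0] = 4×2 = 8; y_lin[1] = 4×4 + 2×2 = 20; y_lin[2] = 4×4 + 2×4 + 4×2 = 32; y_lin[3] = 4×1 + 2×4 + 4×4 + 3×2 = 34; y_lin[4] = 2×1 + 4×4 + 3×4 = 30; y_lin[5] = 4×1 + 3×4 = 16; y_lin[6] = 3×1 = 3 → [8, 20, 32, 34, 30, 16, 3]. Circular (length 4): y[0] = 4×2 + 2×1 + 4×4 + 3×4 = 38; y[1] = 4×4 + 2×2 + 4×1 + 3×4 = 36; y[2] = 4×4 + 2×4 + 4×2 + 3×1 = 35; y[3] = 4×1 + 2×4 + 4×4 + 3×2 = 34 → [38, 36, 35, 34]

Linear: [8, 20, 32, 34, 30, 16, 3], Circular: [38, 36, 35, 34]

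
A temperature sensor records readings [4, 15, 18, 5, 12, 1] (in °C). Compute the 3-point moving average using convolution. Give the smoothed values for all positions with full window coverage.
3-point moving average kernel = [1, 1, 1]. Apply in 'valid' mode (full window coverage): avg[0] = (4 + 15 + 18) / 3 = 12.33; avg[1] = (15 + 18 + 5) / 3 = 12.67; avg[2] = (18 + 5 + 12) / 3 = 11.67; avg[3] = (5 + 12 + 1) / 3 = 6.0. Smoothed values: [12.33, 12.67, 11.67, 6.0]

[12.33, 12.67, 11.67, 6.0]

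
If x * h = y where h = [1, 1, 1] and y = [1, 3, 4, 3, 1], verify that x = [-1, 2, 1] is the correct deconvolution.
Forward-compute [-1, 2, 1] * [1, 1, 1]: y[0] = -1×1 = -1; y[1] = -1×1 + 2×1 = 1; y[2] = -1×1 + 2×1 + 1×1 = 2; y[3] = 2×1 + 1×1 = 3; y[4] = 1×1 = 1 → [-1, 1, 2, 3, 1]. Does not match given y = [1, 3, 4, 3, 1].

Not verified. [-1, 2, 1] * [1, 1, 1] = [-1, 1, 2, 3, 1], which differs from [1, 3, 4, 3, 1] at index 0.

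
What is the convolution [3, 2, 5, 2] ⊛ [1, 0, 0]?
y[0] = 3×1 = 3; y[1] = 3×0 + 2×1 = 2; y[2] = 3×0 + 2×0 + 5×1 = 5; y[3] = 2×0 + 5×0 + 2×1 = 2; y[4] = 5×0 + 2×0 = 0; y[5] = 2×0 = 0

[3, 2, 5, 2, 0, 0]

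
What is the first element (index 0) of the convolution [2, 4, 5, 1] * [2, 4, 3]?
Use y[k] = Σ_i a[i]·b[k-i] at k=0. y[0] = 2×2 = 4

4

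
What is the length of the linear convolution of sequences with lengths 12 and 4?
Linear/full convolution length: m + n - 1 = 12 + 4 - 1 = 15

15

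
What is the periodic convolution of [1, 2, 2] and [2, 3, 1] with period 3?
Use y[k] = Σ_j a[j]·b[(k-j) mod 3]. y[0] = 1×2 + 2×1 + 2×3 = 10; y[1] = 1×3 + 2×2 + 2×1 = 9; y[2] = 1×1 + 2×3 + 2×2 = 11. Result: [10, 9, 11]

[10, 9, 11]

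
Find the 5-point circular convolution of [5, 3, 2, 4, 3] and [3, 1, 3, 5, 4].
Use y[k] = Σ_j u[j]·v[(k-j) mod 5]. y[0] = 5×3 + 3×4 + 2×5 + 4×3 + 3×1 = 52; y[1] = 5×1 + 3×3 + 2×4 + 4×5 + 3×3 = 51; y[2] = 5×3 + 3×1 + 2×3 + 4×4 + 3×5 = 55; y[3] = 5×5 + 3×3 + 2×1 + 4×3 + 3×4 = 60; y[4] = 5×4 + 3×5 + 2×3 + 4×1 + 3×3 = 54. Result: [52, 51, 55, 60, 54]

[52, 51, 55, 60, 54]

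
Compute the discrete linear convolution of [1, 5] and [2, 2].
y[0] = 1×2 = 2; y[1] = 1×2 + 5×2 = 12; y[2] = 5×2 = 10

[2, 12, 10]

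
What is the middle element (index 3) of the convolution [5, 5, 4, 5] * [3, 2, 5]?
Use y[k] = Σ_i a[i]·b[k-i] at k=3. y[3] = 5×5 + 4×2 + 5×3 = 48

48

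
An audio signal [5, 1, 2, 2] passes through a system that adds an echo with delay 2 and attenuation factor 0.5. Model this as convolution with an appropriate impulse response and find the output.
Direct-path + delayed-attenuated-path model → impulse response h = [1, 0, 0.5] (1 at lag 0, 0.5 at lag 2). Output y[n] = x[n] + 0.5·x[n - 2] (with x[n] = 0 outside 0..3): y[0] = 5 + 0.5×0 = 5; y[1] = 1 + 0.5×0 = 1; y[2] = 2 + 0.5×5 = 4.5; y[3] = 2 + 0.5×1 = 2.5; y[4] = 0 + 0.5×2 = 1.0; y[5] = 0 + 0.5×2 = 1.0. So y = [5, 1, 4.5, 2.5, 1.0, 1.0]

[5, 1, 4.5, 2.5, 1.0, 1.0]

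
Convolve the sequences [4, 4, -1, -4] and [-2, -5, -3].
y[0] = 4×-2 = -8; y[1] = 4×-5 + 4×-2 = -28; y[2] = 4×-3 + 4×-5 + -1×-2 = -30; y[3] = 4×-3 + -1×-5 + -4×-2 = 1; y[4] = -1×-3 + -4×-5 = 23; y[5] = -4×-3 = 12

[-8, -28, -30, 1, 23, 12]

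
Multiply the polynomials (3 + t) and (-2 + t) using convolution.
Ascending coefficients: a = [3, 1], b = [-2, 1]. c[0] = 3×-2 = -6; c[1] = 3×1 + 1×-2 = 1; c[2] = 1×1 = 1. Result coefficients: [-6, 1, 1] → -6 + t + t^2

-6 + t + t^2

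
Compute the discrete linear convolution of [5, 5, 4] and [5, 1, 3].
y[0] = 5×5 = 25; y[1] = 5×1 + 5×5 = 30; y[2] = 5×3 + 5×1 + 4×5 = 40; y[3] = 5×3 + 4×1 = 19; y[4] = 4×3 = 12

[25, 30, 40, 19, 12]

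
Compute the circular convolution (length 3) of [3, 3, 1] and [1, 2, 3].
Use y[k] = Σ_j f[j]·g[(k-j) mod 3]. y[0] = 3×1 + 3×3 + 1×2 = 14; y[1] = 3×2 + 3×1 + 1×3 = 12; y[2] = 3×3 + 3×2 + 1×1 = 16. Result: [14, 12, 16]

[14, 12, 16]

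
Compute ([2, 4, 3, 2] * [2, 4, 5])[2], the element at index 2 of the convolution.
Use y[k] = Σ_i a[i]·b[k-i] at k=2. y[2] = 2×5 + 4×4 + 3×2 = 32

32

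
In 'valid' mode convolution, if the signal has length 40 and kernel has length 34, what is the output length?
'Valid' mode counts only positions where the kernel fully overlaps the signal: m - n + 1 = 40 - 34 + 1 = 7

7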